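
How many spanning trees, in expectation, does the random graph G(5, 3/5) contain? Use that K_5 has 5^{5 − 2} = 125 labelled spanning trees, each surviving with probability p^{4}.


K_5 has 5^{5 − 2} = 125 labelled spanning trees.
For each such spanning tree H, let X_H = 1 if all 4 edges of H are present in G. Then P[X_H = 1] = p^{4} = (3/5)^{4} = 81/625.
By linearity of expectation: E[X] = Σ_H E[X_H] = 125 · p^{4} = 125 · 81/625 = 81/5.
Numerically: E[X] ≈ 16.2.

E[X] = 125 · (3/5)^{4} = 81/5 ≈ 16.2.


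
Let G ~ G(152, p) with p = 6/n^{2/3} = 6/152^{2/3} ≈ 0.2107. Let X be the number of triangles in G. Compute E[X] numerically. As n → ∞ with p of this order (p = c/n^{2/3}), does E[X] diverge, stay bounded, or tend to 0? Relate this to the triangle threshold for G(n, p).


Number of potential triangles: C(152, 3) = 573800.
Each occurs with probability p³ ≈ (0.2107)³ ≈ 9.349030e-03.
By linearity: E[X] = C(152, 3)·p³ ≈ 573800 · 9.349030e-03 ≈ 5364.4737.
Since α = 2/3 < 1, p = c/n^{2/3} ≫ 1/n is above the triangle threshold p ~ 1/n. Asymptotically E[X] ~ (c³/6)·n^{3(1−α)} = (6³/6)·n^{1} → ∞; triangles are abundant w.h.p.

E[X] ≈ 5364.4737; in regime p = Θ(1/n^{2/3}) E[X] diverges (above the triangle threshold p ~ 1/n).


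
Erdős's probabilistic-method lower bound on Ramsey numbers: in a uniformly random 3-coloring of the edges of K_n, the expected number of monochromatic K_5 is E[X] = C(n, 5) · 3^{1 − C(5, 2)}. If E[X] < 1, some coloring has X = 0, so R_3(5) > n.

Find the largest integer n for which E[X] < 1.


We need C(n, 5) · 3^{1 − 10} < 1, i.e. C(n, 5) < 3^{10 − 1} = 19683.
Check values of n near the boundary:
  n = 18: C(18, 5) = 8568; 8568 < 19683? YES
  n = 19: C(19, 5) = 11628; 11628 < 19683? YES
  n = 20: C(20, 5) = 15504; 15504 < 19683? YES
  n = 21: C(21, 5) = 20349; 20349 < 19683? NO
  n = 22: C(22, 5) = 26334; 26334 < 19683? NO
  n = 23: C(23, 5) = 33649; 33649 < 19683? NO
The largest n with C(n, 5) < 19683 is n = 20 (where E[X] = 5168/6561 ≈ 0.787685). Hence R_3(5) > 20, i.e. R_3(5) ≥ 21.

Largest n = 20; hence R_3(5) > 20.


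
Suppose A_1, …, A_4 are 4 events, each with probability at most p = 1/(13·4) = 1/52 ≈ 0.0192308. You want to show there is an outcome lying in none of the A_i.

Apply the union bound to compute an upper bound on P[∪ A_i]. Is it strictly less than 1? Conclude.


Union bound: P[∪_{i=1}^{4} A_i] ≤ Σ_i P[A_i] ≤ 4·p = 4·(1/52) = 1/13.
Numerically: 1/13 ≈ 0.0769231.
Is 1/13 < 1? YES.
Since P[∪ A_i] ≤ 1/13 < 1, the complement has P[∩ A_i^c] ≥ 1 − 1/13 = 12/13 > 0, so some outcome avoids every A_i.

4·p = 1/13 ≈ 0.0769231; existence CERTIFIED by the union bound.


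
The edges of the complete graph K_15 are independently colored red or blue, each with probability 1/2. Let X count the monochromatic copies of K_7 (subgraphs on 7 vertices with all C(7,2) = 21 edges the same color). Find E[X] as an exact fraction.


Let X = Σ_S X_S over the C(15, 7) = 6435 subsets S of size 7, where X_S = 1 if the K_7 on S is monochromatic.
For a fixed S, the K_7 on S has C(7, 2) = 21 edges. P[all 21 edges red] = (1/2)^21, and likewise for blue, so P[monochromatic] = 2·(1/2)^21 = 2^{1 − 21} = 1/1048576.
By linearity of expectation: E[X] = C(15, 7) · 2^{1 − 21} = 6435 · 1/1048576 = 6435/1048576.
Numerically: E[X] ≈ 0.006137.

E[X] = C(15,7)·2^(1−C(7,2)) = 6435/1048576 ≈ 0.006137.


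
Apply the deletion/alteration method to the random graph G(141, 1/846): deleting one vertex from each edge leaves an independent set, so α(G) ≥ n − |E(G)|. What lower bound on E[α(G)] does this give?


E[|E(G)|] = C(141, 2)·p = 9870 · (1/846) = 35/3.
E[α(G)] ≥ n − E[|E(G)|] = 141 − 35/3 = 388/3.
Numerically: ≈ 129.333333.
(This is only a lower bound; the true E[α(G)] may be larger.)

E[α(G)] ≥ 388/3 ≈ 129.333333.


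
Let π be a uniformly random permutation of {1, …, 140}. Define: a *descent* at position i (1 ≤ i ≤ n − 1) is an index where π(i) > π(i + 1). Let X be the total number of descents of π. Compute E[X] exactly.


Write X = Σ X_I over i = 1, …, 139, with X_I the indicator of one descent.
There are 139 indicators.
For each fixed i, the pair (π(i), π(i+1)) is a uniformly random ordered pair of distinct values from {1, …, 140}; by symmetry P[π(i) > π(i+1)] = 1/2.
By linearity: E[X] = 139 · (1/2) = (140 − 1) · (1/2) = 139/2 ≈ 69.5000.

E[X] = 139/2 = 69.5000.


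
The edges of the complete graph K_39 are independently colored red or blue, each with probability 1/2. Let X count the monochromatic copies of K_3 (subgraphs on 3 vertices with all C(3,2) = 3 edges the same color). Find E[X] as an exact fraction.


Let X = Σ_S X_S over the C(39, 3) = 9139 subsets S of size 3, where X_S = 1 if the K_3 on S is monochromatic.
For a fixed S, the K_3 on S has C(3, 2) = 3 edges. P[all 3 edges red] = (1/2)^3, and likewise for blue, so P[monochromatic] = 2·(1/2)^3 = 2^{1 − 3} = 1/4.
By linearity: E[X] = C(39, 3) · 2^{1 − 3} = 9139 · 1/4 = 9139/4.
Numerically: E[X] ≈ 2284.750.

E[X] = C(39,3)·2^(1−C(3,2)) = 9139/4 ≈ 2284.750.


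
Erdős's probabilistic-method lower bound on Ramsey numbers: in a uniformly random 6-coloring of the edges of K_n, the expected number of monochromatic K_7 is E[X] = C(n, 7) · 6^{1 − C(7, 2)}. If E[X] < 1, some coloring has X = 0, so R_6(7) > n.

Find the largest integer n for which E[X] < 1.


We need C(n, 7) · 6^{1 − 21} < 1, i.e. C(n, 7) < 6^{21 − 1} = 3656158440062976.
Check values of n near the boundary:
  n = 565: C(565, 7) = 3513212521235560; 3513212521235560 < 3656158440062976? YES
  n = 566: C(566, 7) = 3557206237959440; 3557206237959440 < 3656158440062976? YES
  n = 567: C(567, 7) = 3601671315933933; 3601671315933933 < 3656158440062976? YES
  n = 568: C(568, 7) = 3646611956239704; 3646611956239704 < 3656158440062976? YES
  n = 569: C(569, 7) = 3692032389858348; 3692032389858348 < 3656158440062976? NO
The largest n with C(n, 7) < 3656158440062976 is n = 568 (where E[X] = 16882462760369/16926659444736 ≈ 0.9974). Hence R_6(7) > 568, i.e. R_6(7) ≥ 569.

Largest n = 568; hence R_6(7) > 568.


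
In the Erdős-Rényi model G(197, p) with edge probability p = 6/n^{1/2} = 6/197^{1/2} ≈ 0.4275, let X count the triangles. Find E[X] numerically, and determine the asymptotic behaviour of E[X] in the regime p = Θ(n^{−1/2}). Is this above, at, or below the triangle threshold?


Number of potential triangles: C(197, 3) = 1254890.
Each occurs with probability p³ ≈ (0.4275)³ ≈ 7.811859e-02.
By linearity: E[X] = C(197, 3)·p³ ≈ 1254890 · 7.811859e-02 ≈ 98030.2410.
Since α = 1/2 < 1, p = c/n^{1/2} ≫ 1/n is above the triangle threshold p ~ 1/n. Asymptotically E[X] ~ (c³/6)·n^{3(1−α)} = (6³/6)·n^{1.5} → ∞; triangles are abundant w.h.p.

E[X] ≈ 98030.2410; in regime p = Θ(1/n^{1/2}) E[X] diverges (above the triangle threshold p ~ 1/n).


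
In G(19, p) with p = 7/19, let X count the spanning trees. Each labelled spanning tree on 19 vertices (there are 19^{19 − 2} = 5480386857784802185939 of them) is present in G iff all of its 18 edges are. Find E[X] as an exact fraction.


K_19 has 19^{19 − 2} = 5480386857784802185939 labelled spanning trees.
For each such spanning tree H, let X_H = 1 if all 18 edges of H are present in G. Then P[X_H = 1] = p^{18} = (7/19)^{18} = 1628413597910449/104127350297911241532841.
By linearity: E[X] = Σ_H E[X_H] = 5480386857784802185939 · p^{18} = 5480386857784802185939 · 1628413597910449/104127350297911241532841 = 1628413597910449/19.
Numerically: E[X] ≈ 8.5706e+13.

E[X] = 5480386857784802185939 · (7/19)^{18} = 1628413597910449/19 ≈ 8.5706e+13.


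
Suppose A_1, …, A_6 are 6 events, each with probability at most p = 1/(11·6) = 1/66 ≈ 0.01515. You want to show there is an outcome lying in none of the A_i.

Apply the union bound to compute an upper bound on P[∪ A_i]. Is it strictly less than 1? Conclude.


Union bound: P[∪_{i=1}^{6} A_i] ≤ Σ_i P[A_i] ≤ 6·p = 6·(1/66) = 1/11.
Numerically: 1/11 ≈ 0.09091.
Is 1/11 < 1? YES.
Since P[∪ A_i] ≤ 1/11 < 1, the complement has P[∩ A_i^c] ≥ 1 − 1/11 = 10/11 > 0, so some outcome avoids every A_i.

6·p = 1/11 ≈ 0.09091; existence CERTIFIED by the union bound.


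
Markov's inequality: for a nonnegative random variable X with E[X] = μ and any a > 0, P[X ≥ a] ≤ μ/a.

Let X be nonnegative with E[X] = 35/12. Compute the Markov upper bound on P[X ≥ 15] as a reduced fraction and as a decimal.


μ = E[X] = 35/12, a = 15.
Markov: P[X ≥ 15] ≤ μ/a = (35/12)/15 = 7/36.
Numerically: ≈ 0.1944.
(Since a = 15 > μ = 2.9167, the bound 7/36 is < 1 and informative.)

P[X ≥ 15] ≤ 7/36 ≈ 0.1944.


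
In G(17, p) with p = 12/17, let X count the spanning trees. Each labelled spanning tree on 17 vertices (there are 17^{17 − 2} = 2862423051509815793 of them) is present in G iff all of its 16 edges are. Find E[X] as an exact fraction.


K_17 has 17^{17 − 2} = 2862423051509815793 labelled spanning trees.
For each such spanning tree H, let X_H = 1 if all 16 edges of H are present in G. Then P[X_H = 1] = p^{16} = (12/17)^{16} = 184884258895036416/48661191875666868481.
By linearity of expectation: E[X] = Σ_H E[X_H] = 2862423051509815793 · p^{16} = 2862423051509815793 · 184884258895036416/48661191875666868481 = 184884258895036416/17.
Numerically: E[X] ≈ 1.0876e+16.

E[X] = 2862423051509815793 · (12/17)^{16} = 184884258895036416/17 ≈ 1.0876e+16.


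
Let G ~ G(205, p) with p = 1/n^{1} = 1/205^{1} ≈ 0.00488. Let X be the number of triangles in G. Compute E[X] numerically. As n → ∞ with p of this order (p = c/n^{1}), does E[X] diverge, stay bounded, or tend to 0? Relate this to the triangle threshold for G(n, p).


Number of potential triangles: C(205, 3) = 1414910.
Each occurs with probability p³ ≈ (0.00488)³ ≈ 1.16075e-07.
By linearity: E[X] = C(205, 3)·p³ ≈ 1414910 · 1.16075e-07 ≈ 0.164.
Here α = 1, so p = 1/n is exactly at the triangle threshold p ~ 1/n. Asymptotically E[X] → c³/6 = 1³/6 = 1/6 ≈ 0.167, a bounded constant. In this regime the triangle count is asymptotically Poisson(c³/6).

E[X] ≈ 0.164; in regime p = Θ(1/n^{1}) E[X] stays bounded (at the triangle threshold p ~ 1/n).


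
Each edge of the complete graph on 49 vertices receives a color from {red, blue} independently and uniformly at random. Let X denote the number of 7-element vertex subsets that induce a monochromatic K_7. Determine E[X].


Let X = Σ_S X_S over the C(49, 7) = 85900584 subsets S of size 7, where X_S = 1 if the K_7 on S is monochromatic.
For a fixed S, the K_7 on S has C(7, 2) = 21 edges. P[all 21 edges red] = (1/2)^21, and likewise for blue, so P[monochromatic] = 2·(1/2)^21 = 2^{1 − 21} = 1/1048576.
Summing: E[X] = C(49, 7) · 2^{1 − 21} = 85900584 · 1/1048576 = 10737573/131072.
Numerically: E[X] ≈ 81.921181.

E[X] = C(49,7)·2^(1−C(7,2)) = 10737573/131072 ≈ 81.921181.


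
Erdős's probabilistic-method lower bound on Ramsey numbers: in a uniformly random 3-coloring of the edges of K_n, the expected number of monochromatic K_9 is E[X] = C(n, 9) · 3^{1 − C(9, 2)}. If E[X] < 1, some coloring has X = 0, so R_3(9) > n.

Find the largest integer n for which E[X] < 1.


We need C(n, 9) · 3^{1 − 36} < 1, i.e. C(n, 9) < 3^{36 − 1} = 50031545098999707.
Check values of n near the boundary:
  n = 300: C(300, 9) = 48052241692154700; 48052241692154700 < 50031545098999707? YES
  n = 301: C(301, 9) = 49533303936090975; 49533303936090975 < 50031545098999707? YES
  n = 302: C(302, 9) = 51054804739588650; 51054804739588650 < 50031545098999707? NO
The largest n with C(n, 9) < 50031545098999707 is n = 301 (where E[X] = 16511101312030325/16677181699666569 ≈ 0.9900415). Hence R_3(9) > 301, i.e. R_3(9) ≥ 302.

Largest n = 301; hence R_3(9) > 301.


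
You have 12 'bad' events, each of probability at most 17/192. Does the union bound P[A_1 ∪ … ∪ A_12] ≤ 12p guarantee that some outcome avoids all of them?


Union bound: P[∪_{i=1}^{12} A_i] ≤ Σ_i P[A_i] ≤ 12·p = 12·(17/192) = 17/16.
Numerically: 17/16 ≈ 1.0625000.
Is 17/16 < 1? NO.
Since the bound 17/16 is ≥ 1, the union bound is uninformative here; it does NOT by itself certify existence.

12·p = 17/16 ≈ 1.0625000; existence NOT certified by the union bound.


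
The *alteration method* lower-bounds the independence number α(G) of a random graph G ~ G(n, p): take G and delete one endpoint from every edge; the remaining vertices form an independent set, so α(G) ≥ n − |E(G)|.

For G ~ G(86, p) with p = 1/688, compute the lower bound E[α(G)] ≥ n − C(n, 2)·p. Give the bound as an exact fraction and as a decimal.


E[|E(G)|] = C(86, 2)·p = 3655 · (1/688) = 85/16.
E[α(G)] ≥ n − E[|E(G)|] = 86 − 85/16 = 1291/16.
Numerically: ≈ 80.687500.
(This is only a lower bound; the true E[α(G)] may be larger.)

E[α(G)] ≥ 1291/16 ≈ 80.687500.


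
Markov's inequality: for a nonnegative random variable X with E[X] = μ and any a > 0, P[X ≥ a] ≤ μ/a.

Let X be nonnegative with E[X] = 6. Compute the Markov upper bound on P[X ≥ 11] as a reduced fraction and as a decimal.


μ = E[X] = 6, a = 11.
Markov: P[X ≥ 11] ≤ μ/a = (6)/11 = 6/11.
Numerically: ≈ 0.545455.
(Since a = 11 > μ = 6.000000, the bound 6/11 is < 1 and informative.)

P[X ≥ 11] ≤ 6/11 ≈ 0.545455.


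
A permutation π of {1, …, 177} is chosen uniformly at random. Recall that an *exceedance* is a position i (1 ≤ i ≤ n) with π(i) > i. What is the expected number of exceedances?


Write X = Σ_{i=1}^{177} X_i, where X_i = 1_{π(i) > i}.
For each fixed i, π(i) is uniform over {1, …, 177} (marginal of a uniform permutation), so P[π(i) > i] = (n − i)/n. Summing: Σ_{i=1}^{177} (n − i)/n = (0 + 1 + … + 176)/177 = 177(177 − 1)/(2·177) = (177 − 1)/2.
Hence E[X] = Σ_{i=1}^{177} (177 − i)/177 = 88 ≈ 88.000.

E[X] = 88 = 88.000.


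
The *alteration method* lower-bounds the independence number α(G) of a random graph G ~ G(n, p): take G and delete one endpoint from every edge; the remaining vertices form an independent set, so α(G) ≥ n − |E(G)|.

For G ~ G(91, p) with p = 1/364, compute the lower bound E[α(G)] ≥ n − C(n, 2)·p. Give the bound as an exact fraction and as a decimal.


E[|E(G)|] = C(91, 2)·p = 4095 · (1/364) = 45/4.
E[α(G)] ≥ n − E[|E(G)|] = 91 − 45/4 = 319/4.
Numerically: ≈ 79.750.
(This is only a lower bound; the true E[α(G)] may be larger.)

E[α(G)] ≥ 319/4 ≈ 79.750.


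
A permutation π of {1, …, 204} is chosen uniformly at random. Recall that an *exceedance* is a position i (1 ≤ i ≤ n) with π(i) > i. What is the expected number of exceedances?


Write X = Σ_{i=1}^{204} X_i, where X_i = 1_{π(i) > i}.
For each fixed i, π(i) is uniform over {1, …, 204} (marginal of a uniform permutation), so P[π(i) > i] = (n − i)/n. Summing: Σ_{i=1}^{204} (n − i)/n = (0 + 1 + … + 203)/204 = 204(204 − 1)/(2·204) = (204 − 1)/2.
Hence E[X] = Σ_{i=1}^{204} (204 − i)/204 = 203/2 ≈ 101.50000.

E[X] = 203/2 = 101.50000.


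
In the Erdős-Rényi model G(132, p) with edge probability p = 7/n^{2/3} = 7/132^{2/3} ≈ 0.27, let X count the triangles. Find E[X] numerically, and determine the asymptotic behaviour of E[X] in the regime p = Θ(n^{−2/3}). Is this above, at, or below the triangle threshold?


Number of potential triangles: C(132, 3) = 374660.
Each occurs with probability p³ ≈ (0.27)³ ≈ 1.968549e-02.
By linearity: E[X] = C(132, 3)·p³ ≈ 374660 · 1.968549e-02 ≈ 7375.3662.
Since α = 2/3 < 1, p = c/n^{2/3} ≫ 1/n is above the triangle threshold p ~ 1/n. Asymptotically E[X] ~ (c³/6)·n^{3(1−α)} = (7³/6)·n^{1} → ∞; triangles are abundant w.h.p.

E[X] ≈ 7375.3662; in regime p = Θ(1/n^{2/3}) E[X] diverges (above the triangle threshold p ~ 1/n).


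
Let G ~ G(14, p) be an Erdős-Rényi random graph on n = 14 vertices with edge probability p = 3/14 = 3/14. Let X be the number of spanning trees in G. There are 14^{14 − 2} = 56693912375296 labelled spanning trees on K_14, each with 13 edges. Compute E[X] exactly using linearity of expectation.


K_14 has 14^{14 − 2} = 56693912375296 labelled spanning trees.
For each such spanning tree H, let X_H = 1 if all 13 edges of H are present in G. Then P[X_H = 1] = p^{13} = (3/14)^{13} = 1594323/793714773254144.
By linearity of expectation: E[X] = Σ_H E[X_H] = 56693912375296 · p^{13} = 56693912375296 · 1594323/793714773254144 = 1594323/14.
Numerically: E[X] ≈ 1.14e+05.

E[X] = 56693912375296 · (3/14)^{13} = 1594323/14 ≈ 1.14e+05.


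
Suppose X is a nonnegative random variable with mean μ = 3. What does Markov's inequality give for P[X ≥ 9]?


μ = E[X] = 3, a = 9.
Markov: P[X ≥ 9] ≤ μ/a = (3)/9 = 1/3.
Numerically: ≈ 0.3333.
(Since a = 9 > μ = 3.0000, the bound 1/3 is < 1 and informative.)

P[X ≥ 9] ≤ 1/3 ≈ 0.3333.


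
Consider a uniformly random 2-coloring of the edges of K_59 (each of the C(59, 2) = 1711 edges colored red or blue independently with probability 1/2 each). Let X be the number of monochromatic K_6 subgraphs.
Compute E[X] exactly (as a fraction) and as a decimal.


Let X = Σ_S X_S over the C(59, 6) = 45057474 subsets S of size 6, where X_S = 1 if the K_6 on S is monochromatic.
For a fixed S, the K_6 on S has C(6, 2) = 15 edges. P[all 15 edges red] = (1/2)^15, and likewise for blue, so P[monochromatic] = 2·(1/2)^15 = 2^{1 − 15} = 1/16384.
Summing: E[X] = C(59, 6) · 2^{1 − 15} = 45057474 · 1/16384 = 22528737/8192.
Numerically: E[X] ≈ 2750.0900.

E[X] = C(59,6)·2^(1−C(6,2)) = 22528737/8192 ≈ 2750.0900.


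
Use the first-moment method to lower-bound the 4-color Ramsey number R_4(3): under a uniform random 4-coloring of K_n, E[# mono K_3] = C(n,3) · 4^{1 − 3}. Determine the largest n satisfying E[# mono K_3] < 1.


We need C(n, 3) · 4^{1 − 3} < 1, i.e. C(n, 3) < 4^{3 − 1} = 16.
Check values of n near the boundary:
  n = 3: C(3, 3) = 1; 1 < 16? YES
  n = 4: C(4, 3) = 4; 4 < 16? YES
  n = 5: C(5, 3) = 10; 10 < 16? YES
  n = 6: C(6, 3) = 20; 20 < 16? NO
The largest n with C(n, 3) < 16 is n = 5 (where E[X] = 5/8 ≈ 0.625000). Hence R_4(3) > 5, i.e. R_4(3) ≥ 6.

Largest n = 5; hence R_4(3) > 5.


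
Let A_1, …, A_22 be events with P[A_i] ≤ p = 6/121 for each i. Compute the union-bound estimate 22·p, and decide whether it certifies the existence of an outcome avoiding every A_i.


Union bound: P[∪_{i=1}^{22} A_i] ≤ Σ_i P[A_i] ≤ 22·p = 22·(6/121) = 12/11.
Numerically: 12/11 ≈ 1.0909091.
Is 12/11 < 1? NO.
Since the bound 12/11 is ≥ 1, the union bound is uninformative here; it does NOT by itself certify existence.

22·p = 12/11 ≈ 1.0909091; existence NOT certified by the union bound.


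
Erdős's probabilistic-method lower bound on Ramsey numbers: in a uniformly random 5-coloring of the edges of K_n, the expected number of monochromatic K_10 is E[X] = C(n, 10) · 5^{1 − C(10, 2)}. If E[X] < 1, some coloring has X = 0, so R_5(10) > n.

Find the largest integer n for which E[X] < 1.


We need C(n, 10) · 5^{1 − 45} < 1, i.e. C(n, 10) < 5^{45 − 1} = 5684341886080801486968994140625.
Check values of n near the boundary:
  n = 5387: C(5387, 10) = 5624406917627224603154306376491; 5624406917627224603154306376491 < 5684341886080801486968994140625? YES
  n = 5388: C(5388, 10) = 5634865093375880654852250419586; 5634865093375880654852250419586 < 5684341886080801486968994140625? YES
  n = 5389: C(5389, 10) = 5645340767466558997768874792926; 5645340767466558997768874792926 < 5684341886080801486968994140625? YES
  n = 5390: C(5390, 10) = 5655833965919099070255434039753; 5655833965919099070255434039753 < 5684341886080801486968994140625? YES
  n = 5391: C(5391, 10) = 5666344714787188828795213697883; 5666344714787188828795213697883 < 5684341886080801486968994140625? YES
  n = 5392: C(5392, 10) = 5676873040158402483252283957448; 5676873040158402483252283957448 < 5684341886080801486968994140625? YES
  n = 5393: C(5393, 10) = 5687418968154238267170642278008; 5687418968154238267170642278008 < 5684341886080801486968994140625? NO
The largest n with C(n, 10) < 5684341886080801486968994140625 is n = 5392 (where E[X] = 5676873040158402483252283957448/5684341886080801486968994140625 ≈ 0.999). Hence R_5(10) > 5392, i.e. R_5(10) ≥ 5393.

Largest n = 5392; hence R_5(10) > 5392.


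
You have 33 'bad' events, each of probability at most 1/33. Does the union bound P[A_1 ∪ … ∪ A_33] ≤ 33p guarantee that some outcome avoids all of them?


Union bound: P[∪_{i=1}^{33} A_i] ≤ Σ_i P[A_i] ≤ 33·p = 33·(1/33) = 1.
Numerically: 1 ≈ 1.000000.
Is 1 < 1? NO.
Since the bound 1 is ≥ 1, the union bound is uninformative here; it does NOT by itself certify existence.

33·p = 1 ≈ 1.000000; existence NOT certified by the union bound.


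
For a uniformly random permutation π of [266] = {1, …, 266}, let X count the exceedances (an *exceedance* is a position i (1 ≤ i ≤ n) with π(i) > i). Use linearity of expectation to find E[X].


Write X = Σ_{i=1}^{266} X_i, where X_i = 1_{π(i) > i}.
For each fixed i, π(i) is uniform over {1, …, 266} (marginal of a uniform permutation), so P[π(i) > i] = (n − i)/n. Summing: Σ_{i=1}^{266} (n − i)/n = (0 + 1 + … + 265)/266 = 266(266 − 1)/(2·266) = (266 − 1)/2.
Hence E[X] = Σ_{i=1}^{266} (266 − i)/266 = 265/2 ≈ 132.500.

E[X] = 265/2 = 132.500.


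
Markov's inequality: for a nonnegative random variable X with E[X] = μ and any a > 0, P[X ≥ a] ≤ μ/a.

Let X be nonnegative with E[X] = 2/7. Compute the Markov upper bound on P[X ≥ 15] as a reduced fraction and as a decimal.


μ = E[X] = 2/7, a = 15.
Markov: P[X ≥ 15] ≤ μ/a = (2/7)/15 = 2/105.
Numerically: ≈ 0.019048.
(Since a = 15 > μ = 0.285714, the bound 2/105 is < 1 and informative.)

P[X ≥ 15] ≤ 2/105 ≈ 0.019048.


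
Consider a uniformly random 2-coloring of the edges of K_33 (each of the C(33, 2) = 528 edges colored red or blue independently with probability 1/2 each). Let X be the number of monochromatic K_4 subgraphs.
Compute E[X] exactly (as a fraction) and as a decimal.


Let X = Σ_S X_S over the C(33, 4) = 40920 subsets S of size 4, where X_S = 1 if the K_4 on S is monochromatic.
For a fixed S, the K_4 on S has C(4, 2) = 6 edges. P[all 6 edges red] = (1/2)^6, and likewise for blue, so P[monochromatic] = 2·(1/2)^6 = 2^{1 − 6} = 1/32.
Summing: E[X] = C(33, 4) · 2^{1 − 6} = 40920 · 1/32 = 5115/4.
Numerically: E[X] ≈ 1278.75000.

E[X] = C(33,4)·2^(1−C(4,2)) = 5115/4 ≈ 1278.75000.


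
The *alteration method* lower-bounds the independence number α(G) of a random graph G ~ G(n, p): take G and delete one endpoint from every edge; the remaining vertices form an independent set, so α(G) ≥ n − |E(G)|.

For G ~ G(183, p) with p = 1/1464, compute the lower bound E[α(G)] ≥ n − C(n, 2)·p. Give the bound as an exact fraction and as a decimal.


E[|E(G)|] = C(183, 2)·p = 16653 · (1/1464) = 91/8.
E[α(G)] ≥ n − E[|E(G)|] = 183 − 91/8 = 1373/8.
Numerically: ≈ 171.6250.
(This is only a lower bound; the true E[α(G)] may be larger.)

E[α(G)] ≥ 1373/8 ≈ 171.6250.


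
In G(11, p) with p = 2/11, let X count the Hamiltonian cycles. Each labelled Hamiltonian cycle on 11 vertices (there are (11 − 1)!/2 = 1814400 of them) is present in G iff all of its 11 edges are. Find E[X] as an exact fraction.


K_11 has (11 − 1)!/2 = 1814400 labelled Hamiltonian cycles.
For each such Hamiltonian cycle H, let X_H = 1 if all 11 edges of H are present in G. Then P[X_H = 1] = p^{11} = (2/11)^{11} = 2048/285311670611.
By linearity: E[X] = Σ_H E[X_H] = 1814400 · p^{11} = 1814400 · 2048/285311670611 = 3715891200/285311670611.
Numerically: E[X] ≈ 0.013024.

E[X] = 1814400 · (2/11)^{11} = 3715891200/285311670611 ≈ 0.013024.


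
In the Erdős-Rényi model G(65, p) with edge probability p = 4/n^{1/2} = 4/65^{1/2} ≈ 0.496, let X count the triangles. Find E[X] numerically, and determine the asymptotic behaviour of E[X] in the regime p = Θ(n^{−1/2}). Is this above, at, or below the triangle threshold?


Number of potential triangles: C(65, 3) = 43680.
Each occurs with probability p³ ≈ (0.496)³ ≈ 1.22127e-01.
By linearity: E[X] = C(65, 3)·p³ ≈ 43680 · 1.22127e-01 ≈ 5334.486.
Since α = 1/2 < 1, p = c/n^{1/2} ≫ 1/n is above the triangle threshold p ~ 1/n. Asymptotically E[X] ~ (c³/6)·n^{3(1−α)} = (4³/6)·n^{1.5} → ∞; triangles are abundant w.h.p.

E[X] ≈ 5334.486; in regime p = Θ(1/n^{1/2}) E[X] diverges (above the triangle threshold p ~ 1/n).


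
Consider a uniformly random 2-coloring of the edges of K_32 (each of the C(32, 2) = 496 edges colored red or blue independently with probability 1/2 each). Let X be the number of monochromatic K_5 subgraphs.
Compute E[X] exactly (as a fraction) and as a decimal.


Let X = Σ_S X_S over the C(32, 5) = 201376 subsets S of size 5, where X_S = 1 if the K_5 on S is monochromatic.
For a fixed S, the K_5 on S has C(5, 2) = 10 edges. P[all 10 edges red] = (1/2)^10, and likewise for blue, so P[monochromatic] = 2·(1/2)^10 = 2^{1 − 10} = 1/512.
By linearity: E[X] = C(32, 5) · 2^{1 − 10} = 201376 · 1/512 = 6293/16.
Numerically: E[X] ≈ 393.312.

E[X] = C(32,5)·2^(1−C(5,2)) = 6293/16 ≈ 393.312.


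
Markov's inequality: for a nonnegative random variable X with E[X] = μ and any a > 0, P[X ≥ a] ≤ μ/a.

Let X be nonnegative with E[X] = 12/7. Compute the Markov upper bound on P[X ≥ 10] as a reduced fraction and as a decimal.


μ = E[X] = 12/7, a = 10.
Markov: P[X ≥ 10] ≤ μ/a = (12/7)/10 = 6/35.
Numerically: ≈ 0.171.
(Since a = 10 > μ = 1.714, the bound 6/35 is < 1 and informative.)

P[X ≥ 10] ≤ 6/35 ≈ 0.171.


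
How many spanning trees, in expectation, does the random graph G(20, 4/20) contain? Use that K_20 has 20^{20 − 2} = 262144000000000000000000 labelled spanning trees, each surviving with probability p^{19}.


K_20 has 20^{20 − 2} = 262144000000000000000000 labelled spanning trees.
For each such spanning tree H, let X_H = 1 if all 19 edges of H are present in G. Then P[X_H = 1] = p^{19} = (1/5)^{19} = 1/19073486328125.
By linearity of expectation: E[X] = Σ_H E[X_H] = 262144000000000000000000 · p^{19} = 262144000000000000000000 · 1/19073486328125 = 68719476736/5.
Numerically: E[X] ≈ 1.37e+10.

E[X] = 262144000000000000000000 · (1/5)^{19} = 68719476736/5 ≈ 1.37e+10.


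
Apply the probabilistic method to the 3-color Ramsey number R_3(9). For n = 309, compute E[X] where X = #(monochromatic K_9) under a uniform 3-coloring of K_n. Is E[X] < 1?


E[X] = C(309, 9) · 3^{1 − 36} = 62920976643980686 · 3^{−35} = 62920976643980686/50031545098999707.
As a reduced fraction: E[X] = 62920976643980686/50031545098999707 ≈ 1.258.
Is E[X] < 1? NO.
Since E[X] ≥ 1, the first-moment bound is inconclusive at n = 309; it does NOT by itself certify R_3(9) > 309.

E[X] = 62920976643980686/50031545098999707 ≈ 1.258; E[X] ≥ 1; first-moment method inconclusive here.


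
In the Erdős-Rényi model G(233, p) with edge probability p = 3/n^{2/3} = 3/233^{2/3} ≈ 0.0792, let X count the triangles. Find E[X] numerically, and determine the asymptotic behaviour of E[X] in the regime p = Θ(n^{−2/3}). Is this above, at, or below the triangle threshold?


Number of potential triangles: C(233, 3) = 2081156.
Each occurs with probability p³ ≈ (0.0792)³ ≈ 4.97338e-04.
By linearity: E[X] = C(233, 3)·p³ ≈ 2081156 · 4.97338e-04 ≈ 1035.039.
Since α = 2/3 < 1, p = c/n^{2/3} ≫ 1/n is above the triangle threshold p ~ 1/n. Asymptotically E[X] ~ (c³/6)·n^{3(1−α)} = (3³/6)·n^{1} → ∞; triangles are abundant w.h.p.

E[X] ≈ 1035.039; in regime p = Θ(1/n^{2/3}) E[X] diverges (above the triangle threshold p ~ 1/n).


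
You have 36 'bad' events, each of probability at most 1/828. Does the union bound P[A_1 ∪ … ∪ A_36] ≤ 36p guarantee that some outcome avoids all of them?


Union bound: P[∪_{i=1}^{36} A_i] ≤ Σ_i P[A_i] ≤ 36·p = 36·(1/828) = 1/23.
Numerically: 1/23 ≈ 0.043478.
Is 1/23 < 1? YES.
Since P[∪ A_i] ≤ 1/23 < 1, the complement has P[∩ A_i^c] ≥ 1 − 1/23 = 22/23 > 0, so some outcome avoids every A_i.

36·p = 1/23 ≈ 0.043478; existence CERTIFIED by the union bound.


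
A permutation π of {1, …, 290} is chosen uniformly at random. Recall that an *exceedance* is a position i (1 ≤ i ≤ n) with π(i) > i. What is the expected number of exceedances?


Write X = Σ_{i=1}^{290} X_i, where X_i = 1_{π(i) > i}.
For each fixed i, π(i) is uniform over {1, …, 290} (marginal of a uniform permutation), so P[π(i) > i] = (n − i)/n. Summing: Σ_{i=1}^{290} (n − i)/n = (0 + 1 + … + 289)/290 = 290(290 − 1)/(2·290) = (290 − 1)/2.
Hence E[X] = Σ_{i=1}^{290} (290 − i)/290 = 289/2 ≈ 144.50000.

E[X] = 289/2 = 144.50000.


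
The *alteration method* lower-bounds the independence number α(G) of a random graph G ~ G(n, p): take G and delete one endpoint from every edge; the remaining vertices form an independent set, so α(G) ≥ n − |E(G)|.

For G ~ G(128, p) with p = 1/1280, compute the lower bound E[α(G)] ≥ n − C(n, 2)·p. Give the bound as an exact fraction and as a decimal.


E[|E(G)|] = C(128, 2)·p = 8128 · (1/1280) = 127/20.
E[α(G)] ≥ n − E[|E(G)|] = 128 − 127/20 = 2433/20.
Numerically: ≈ 121.65000.
(This is only a lower bound; the true E[α(G)] may be larger.)

E[α(G)] ≥ 2433/20 ≈ 121.65000.


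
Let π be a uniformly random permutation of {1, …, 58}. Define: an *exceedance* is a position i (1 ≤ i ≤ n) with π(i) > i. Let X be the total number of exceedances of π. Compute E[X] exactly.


Write X = Σ_{i=1}^{58} X_i, where X_i = 1_{π(i) > i}.
For each fixed i, π(i) is uniform over {1, …, 58} (marginal of a uniform permutation), so P[π(i) > i] = (n − i)/n. Summing: Σ_{i=1}^{58} (n − i)/n = (0 + 1 + … + 57)/58 = 58(58 − 1)/(2·58) = (58 − 1)/2.
Hence E[X] = Σ_{i=1}^{58} (58 − i)/58 = 57/2 ≈ 28.500.

E[X] = 57/2 = 28.500.


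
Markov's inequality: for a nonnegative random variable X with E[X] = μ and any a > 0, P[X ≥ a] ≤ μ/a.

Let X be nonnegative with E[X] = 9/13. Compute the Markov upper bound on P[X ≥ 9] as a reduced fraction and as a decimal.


μ = E[X] = 9/13, a = 9.
Markov: P[X ≥ 9] ≤ μ/a = (9/13)/9 = 1/13.
Numerically: ≈ 0.076923.
(Since a = 9 > μ = 0.692308, the bound 1/13 is < 1 and informative.)

P[X ≥ 9] ≤ 1/13 ≈ 0.076923.


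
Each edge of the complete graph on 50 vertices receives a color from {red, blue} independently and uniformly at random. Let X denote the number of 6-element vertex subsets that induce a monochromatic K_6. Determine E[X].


Let X = Σ_S X_S over the C(50, 6) = 15890700 subsets S of size 6, where X_S = 1 if the K_6 on S is monochromatic.
For a fixed S, the K_6 on S has C(6, 2) = 15 edges. P[all 15 edges red] = (1/2)^15, and likewise for blue, so P[monochromatic] = 2·(1/2)^15 = 2^{1 − 15} = 1/16384.
By linearity: E[X] = C(50, 6) · 2^{1 − 15} = 15890700 · 1/16384 = 3972675/4096.
Numerically: E[X] ≈ 969.891.

E[X] = C(50,6)·2^(1−C(6,2)) = 3972675/4096 ≈ 969.891.


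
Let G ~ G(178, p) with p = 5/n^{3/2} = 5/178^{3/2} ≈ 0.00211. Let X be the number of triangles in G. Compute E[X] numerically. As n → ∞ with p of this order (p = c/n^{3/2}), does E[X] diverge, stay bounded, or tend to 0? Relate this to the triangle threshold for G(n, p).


Number of potential triangles: C(178, 3) = 924176.
Each occurs with probability p³ ≈ (0.00211)³ ≈ 9.33297e-09.
By linearity: E[X] = C(178, 3)·p³ ≈ 924176 · 9.33297e-09 ≈ 0.009.
Since α = 3/2 > 1, p = c/n^{3/2} = o(1/n) is below the triangle threshold p ~ 1/n. Asymptotically E[X] ~ (c³/6)·n^{3(1−α)} = (5³/6)·n^{-1.5} → 0, so by Markov's inequality G has no triangles w.h.p.

E[X] ≈ 0.009; in regime p = Θ(1/n^{3/2}) E[X] tends to 0 (below the triangle threshold p ~ 1/n).


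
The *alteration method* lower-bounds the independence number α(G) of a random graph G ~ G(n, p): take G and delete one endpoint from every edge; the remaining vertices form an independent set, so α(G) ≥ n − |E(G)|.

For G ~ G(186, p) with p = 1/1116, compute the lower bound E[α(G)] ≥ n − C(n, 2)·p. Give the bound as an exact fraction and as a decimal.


E[|E(G)|] = C(186, 2)·p = 17205 · (1/1116) = 185/12.
E[α(G)] ≥ n − E[|E(G)|] = 186 − 185/12 = 2047/12.
Numerically: ≈ 170.583333.
(This is only a lower bound; the true E[α(G)] may be larger.)

E[α(G)] ≥ 2047/12 ≈ 170.583333.


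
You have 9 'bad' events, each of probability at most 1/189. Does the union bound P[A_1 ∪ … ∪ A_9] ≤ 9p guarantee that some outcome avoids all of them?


Union bound: P[∪_{i=1}^{9} A_i] ≤ Σ_i P[A_i] ≤ 9·p = 9·(1/189) = 1/21.
Numerically: 1/21 ≈ 0.04762.
Is 1/21 < 1? YES.
Since P[∪ A_i] ≤ 1/21 < 1, the complement has P[∩ A_i^c] ≥ 1 − 1/21 = 20/21 > 0, so some outcome avoids every A_i.

9·p = 1/21 ≈ 0.04762; existence CERTIFIED by the union bound.


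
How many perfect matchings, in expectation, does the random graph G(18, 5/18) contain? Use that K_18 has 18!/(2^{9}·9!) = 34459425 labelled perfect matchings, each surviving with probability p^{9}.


K_18 has 18!/(2^{9}·9!) = 34459425 labelled perfect matchings.
For each such perfect matching H, let X_H = 1 if all 9 edges of H are present in G. Then P[X_H = 1] = p^{9} = (5/18)^{9} = 1953125/198359290368.
Summing the indicators: E[X] = Σ_H E[X_H] = 34459425 · p^{9} = 34459425 · 1953125/198359290368 = 830908203125/2448880128.
Numerically: E[X] ≈ 339.

E[X] = 34459425 · (5/18)^{9} = 830908203125/2448880128 ≈ 339.


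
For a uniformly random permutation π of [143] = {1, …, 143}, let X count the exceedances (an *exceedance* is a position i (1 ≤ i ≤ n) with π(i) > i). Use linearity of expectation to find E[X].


Write X = Σ_{i=1}^{143} X_i, where X_i = 1_{π(i) > i}.
For each fixed i, π(i) is uniform over {1, …, 143} (marginal of a uniform permutation), so P[π(i) > i] = (n − i)/n. Summing: Σ_{i=1}^{143} (n − i)/n = (0 + 1 + … + 142)/143 = 143(143 − 1)/(2·143) = (143 − 1)/2.
Hence E[X] = Σ_{i=1}^{143} (143 − i)/143 = 71 ≈ 71.000.

E[X] = 71 = 71.000.


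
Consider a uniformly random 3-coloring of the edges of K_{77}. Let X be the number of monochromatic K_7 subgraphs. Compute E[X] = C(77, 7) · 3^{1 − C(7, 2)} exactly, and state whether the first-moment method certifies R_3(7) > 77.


E[X] = C(77, 7) · 3^{1 − 21} = 2404808340 · 3^{−20} = 2404808340/3486784401.
As a reduced fraction: E[X] = 801602780/1162261467 ≈ 0.68969.
Is E[X] < 1? YES.
Since E[X] < 1, there exists a 3-coloring of K_{77} with no monochromatic K_7; hence R_3(7) > 77.

E[X] = 801602780/1162261467 ≈ 0.68969; E[X] < 1, so R_3(7) > 77.


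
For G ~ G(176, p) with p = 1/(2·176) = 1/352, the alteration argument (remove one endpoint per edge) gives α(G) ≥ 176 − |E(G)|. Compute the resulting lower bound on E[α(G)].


E[|E(G)|] = C(176, 2)·p = 15400 · (1/352) = 175/4.
E[α(G)] ≥ n − E[|E(G)|] = 176 − 175/4 = 529/4.
Numerically: ≈ 132.250.
(This is only a lower bound; the true E[α(G)] may be larger.)

E[α(G)] ≥ 529/4 ≈ 132.250.


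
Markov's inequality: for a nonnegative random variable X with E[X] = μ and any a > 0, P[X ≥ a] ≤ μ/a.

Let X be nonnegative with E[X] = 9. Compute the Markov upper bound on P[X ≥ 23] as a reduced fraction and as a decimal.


μ = E[X] = 9, a = 23.
Markov: P[X ≥ 23] ≤ μ/a = (9)/23 = 9/23.
Numerically: ≈ 0.3913.
(Since a = 23 > μ = 9.0000, the bound 9/23 is < 1 and informative.)

P[X ≥ 23] ≤ 9/23 ≈ 0.3913.


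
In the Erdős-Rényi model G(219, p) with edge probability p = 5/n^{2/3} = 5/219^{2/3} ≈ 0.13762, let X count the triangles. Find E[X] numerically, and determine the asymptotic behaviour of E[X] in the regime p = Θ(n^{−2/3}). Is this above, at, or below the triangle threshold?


Number of potential triangles: C(219, 3) = 1726669.
Each occurs with probability p³ ≈ (0.13762)³ ≈ 2.6062843e-03.
By linearity: E[X] = C(219, 3)·p³ ≈ 1726669 · 2.6062843e-03 ≈ 4500.19026.
Since α = 2/3 < 1, p = c/n^{2/3} ≫ 1/n is above the triangle threshold p ~ 1/n. Asymptotically E[X] ~ (c³/6)·n^{3(1−α)} = (5³/6)·n^{1} → ∞; triangles are abundant w.h.p.

E[X] ≈ 4500.19026; in regime p = Θ(1/n^{2/3}) E[X] diverges (above the triangle threshold p ~ 1/n).


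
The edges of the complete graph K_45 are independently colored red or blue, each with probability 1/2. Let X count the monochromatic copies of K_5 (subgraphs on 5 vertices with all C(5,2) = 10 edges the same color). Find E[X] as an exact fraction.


Let X = Σ_S X_S over the C(45, 5) = 1221759 subsets S of size 5, where X_S = 1 if the K_5 on S is monochromatic.
For a fixed S, the K_5 on S has C(5, 2) = 10 edges. P[all 10 edges red] = (1/2)^10, and likewise for blue, so P[monochromatic] = 2·(1/2)^10 = 2^{1 − 10} = 1/512.
Summing: E[X] = C(45, 5) · 2^{1 − 10} = 1221759 · 1/512 = 1221759/512.
Numerically: E[X] ≈ 2386.248.

E[X] = C(45,5)·2^(1−C(5,2)) = 1221759/512 ≈ 2386.248.


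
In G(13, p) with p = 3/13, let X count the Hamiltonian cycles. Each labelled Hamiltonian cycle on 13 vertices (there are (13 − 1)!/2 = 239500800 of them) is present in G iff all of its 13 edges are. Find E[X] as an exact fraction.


K_13 has (13 − 1)!/2 = 239500800 labelled Hamiltonian cycles.
For each such Hamiltonian cycle H, let X_H = 1 if all 13 edges of H are present in G. Then P[X_H = 1] = p^{13} = (3/13)^{13} = 1594323/302875106592253.
By linearity: E[X] = Σ_H E[X_H] = 239500800 · p^{13} = 239500800 · 1594323/302875106592253 = 381841633958400/302875106592253.
Numerically: E[X] ≈ 1.26072.

E[X] = 239500800 · (3/13)^{13} = 381841633958400/302875106592253 ≈ 1.26072.


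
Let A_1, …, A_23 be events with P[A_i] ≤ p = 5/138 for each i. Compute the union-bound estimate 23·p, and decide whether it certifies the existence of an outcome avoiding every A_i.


Union bound: P[∪_{i=1}^{23} A_i] ≤ Σ_i P[A_i] ≤ 23·p = 23·(5/138) = 5/6.
Numerically: 5/6 ≈ 0.8333333.
Is 5/6 < 1? YES.
Since P[∪ A_i] ≤ 5/6 < 1, the complement has P[∩ A_i^c] ≥ 1 − 5/6 = 1/6 > 0, so some outcome avoids every A_i.

23·p = 5/6 ≈ 0.8333333; existence CERTIFIED by the union bound.


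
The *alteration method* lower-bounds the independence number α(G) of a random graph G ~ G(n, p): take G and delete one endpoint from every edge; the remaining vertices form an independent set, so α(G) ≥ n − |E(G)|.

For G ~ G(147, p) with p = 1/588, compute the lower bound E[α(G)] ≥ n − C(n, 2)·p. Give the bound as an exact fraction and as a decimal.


E[|E(G)|] = C(147, 2)·p = 10731 · (1/588) = 73/4.
E[α(G)] ≥ n − E[|E(G)|] = 147 − 73/4 = 515/4.
Numerically: ≈ 128.75000.
(This is only a lower bound; the true E[α(G)] may be larger.)

E[α(G)] ≥ 515/4 ≈ 128.75000.


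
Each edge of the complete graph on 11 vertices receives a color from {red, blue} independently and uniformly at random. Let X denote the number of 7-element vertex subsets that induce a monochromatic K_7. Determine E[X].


Let X = Σ_S X_S over the C(11, 7) = 330 subsets S of size 7, where X_S = 1 if the K_7 on S is monochromatic.
For a fixed S, the K_7 on S has C(7, 2) = 21 edges. P[all 21 edges red] = (1/2)^21, and likewise for blue, so P[monochromatic] = 2·(1/2)^21 = 2^{1 − 21} = 1/1048576.
Summing: E[X] = C(11, 7) · 2^{1 − 21} = 330 · 1/1048576 = 165/524288.
Numerically: E[X] ≈ 0.000.

E[X] = C(11,7)·2^(1−C(7,2)) = 165/524288 ≈ 0.000.


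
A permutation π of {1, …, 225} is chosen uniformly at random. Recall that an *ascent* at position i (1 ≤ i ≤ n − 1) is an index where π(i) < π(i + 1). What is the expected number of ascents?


Write X = Σ X_I over i = 1, …, 224, with X_I the indicator of one ascent.
There are 224 indicators.
For each fixed i, the pair (π(i), π(i+1)) is a uniformly random ordered pair of distinct values from {1, …, 225}; by symmetry P[π(i) < π(i+1)] = 1/2.
By linearity: E[X] = 224 · (1/2) = (225 − 1) · (1/2) = 112 ≈ 112.00000.

E[X] = 112 = 112.00000.
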